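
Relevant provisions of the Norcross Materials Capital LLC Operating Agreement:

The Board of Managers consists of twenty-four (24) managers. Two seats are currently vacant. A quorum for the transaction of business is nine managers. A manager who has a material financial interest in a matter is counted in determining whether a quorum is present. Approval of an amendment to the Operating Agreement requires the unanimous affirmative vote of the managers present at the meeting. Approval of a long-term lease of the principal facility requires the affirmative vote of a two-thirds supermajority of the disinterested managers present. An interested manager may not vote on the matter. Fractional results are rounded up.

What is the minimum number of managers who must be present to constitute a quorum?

9

The quorum is fixed at 9.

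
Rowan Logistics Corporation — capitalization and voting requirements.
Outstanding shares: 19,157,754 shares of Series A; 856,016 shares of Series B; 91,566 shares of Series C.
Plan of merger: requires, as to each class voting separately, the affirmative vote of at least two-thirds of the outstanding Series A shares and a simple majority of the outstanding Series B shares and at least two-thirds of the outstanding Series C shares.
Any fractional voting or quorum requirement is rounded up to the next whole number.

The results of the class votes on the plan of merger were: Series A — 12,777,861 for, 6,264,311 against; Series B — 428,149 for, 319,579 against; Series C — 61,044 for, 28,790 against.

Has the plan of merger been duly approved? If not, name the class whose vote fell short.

Approved — every class gave the required vote.

Series A: 2/3 of 19157754 = 12771836; 12,771,836 required, 12,777,861 in favor — approved.
Series B: a majority of 856016 is 428009; 428,009 required, 428,149 in favor — approved.
Series C: 2/3 of 91566 = 61044; 61,044 required, 61,044 in favor — approved.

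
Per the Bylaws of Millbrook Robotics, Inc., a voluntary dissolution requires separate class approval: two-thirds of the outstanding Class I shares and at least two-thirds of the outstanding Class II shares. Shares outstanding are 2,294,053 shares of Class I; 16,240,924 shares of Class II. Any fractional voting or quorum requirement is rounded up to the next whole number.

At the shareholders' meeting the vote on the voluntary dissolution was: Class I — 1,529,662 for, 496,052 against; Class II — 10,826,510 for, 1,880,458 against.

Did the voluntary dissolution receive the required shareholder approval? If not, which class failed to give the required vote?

Not approved — the Class II shares did not give the required vote.

Class I: 2/3 of 2294053 = 1529368.67, rounded up to 1529369; 1,529,369 required, 1,529,662 in favor — approved.
Class II: 2/3 of 16240924 = 10827282.67, rounded up to 10827283; 10,827,283 required, 10,826,510 in favor — not approved.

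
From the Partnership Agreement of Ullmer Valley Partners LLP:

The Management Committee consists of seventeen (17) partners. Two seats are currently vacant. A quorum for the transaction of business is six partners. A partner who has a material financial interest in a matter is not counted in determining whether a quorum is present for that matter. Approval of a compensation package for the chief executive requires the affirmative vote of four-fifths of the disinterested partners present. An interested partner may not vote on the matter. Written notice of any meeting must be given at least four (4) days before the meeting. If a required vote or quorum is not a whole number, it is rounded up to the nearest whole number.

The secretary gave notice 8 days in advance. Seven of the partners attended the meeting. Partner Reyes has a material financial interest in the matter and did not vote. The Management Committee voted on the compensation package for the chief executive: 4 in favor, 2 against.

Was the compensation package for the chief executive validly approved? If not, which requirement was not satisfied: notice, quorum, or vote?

Invalid — vote requirement not satisfied.

Notice: 8 days given; 4 required (8 ≥ 4). Satisfied.
Quorum: 7 present, but the 1 interested partner does not count, leaving 6. Quorum is 6. Satisfied.
Vote: the compensation package for the chief executive requires four-fifths of the disinterested partners present (7 − 1 = 6). 4/5 of 6 = 4.80, rounded up to 5, so 5 affirmative votes are needed; 4 voted in favor. Not satisfied.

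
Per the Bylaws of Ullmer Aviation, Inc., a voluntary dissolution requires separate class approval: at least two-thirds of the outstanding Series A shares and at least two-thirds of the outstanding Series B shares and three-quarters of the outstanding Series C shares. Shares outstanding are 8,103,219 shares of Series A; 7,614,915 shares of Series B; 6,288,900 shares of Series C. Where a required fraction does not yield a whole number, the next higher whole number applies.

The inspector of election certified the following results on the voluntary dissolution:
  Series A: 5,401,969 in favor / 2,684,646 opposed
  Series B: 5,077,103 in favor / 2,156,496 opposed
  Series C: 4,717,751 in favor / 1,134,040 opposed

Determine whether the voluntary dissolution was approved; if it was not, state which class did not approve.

Series A: 2/3 of 8103219 = 5402146; 5,402,146 required, 5,401,969 in favor — not approved.
Series B: 2/3 of 7614915 = 5076610; 5,076,610 required, 5,077,103 in favor — approved.
Series C: 3/4 of 6288900 = 4716675; 4,716,675 required, 4,717,751 in favor — approved.

Not approved — the Series A shares did not give the required vote.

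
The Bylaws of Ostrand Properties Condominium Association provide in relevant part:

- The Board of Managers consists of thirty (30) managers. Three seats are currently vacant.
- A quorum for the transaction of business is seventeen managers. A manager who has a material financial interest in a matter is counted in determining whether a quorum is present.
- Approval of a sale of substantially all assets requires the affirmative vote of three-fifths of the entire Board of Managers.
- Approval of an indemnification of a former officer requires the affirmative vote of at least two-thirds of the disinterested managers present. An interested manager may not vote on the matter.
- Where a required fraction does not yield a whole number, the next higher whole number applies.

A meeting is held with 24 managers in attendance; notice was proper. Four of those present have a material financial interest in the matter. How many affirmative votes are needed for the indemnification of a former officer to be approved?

The indemnification of a former officer requires two-thirds of the disinterested managers present (24 − 4 = 20).
2/3 of 20 = 13.33, rounded up to 14.

14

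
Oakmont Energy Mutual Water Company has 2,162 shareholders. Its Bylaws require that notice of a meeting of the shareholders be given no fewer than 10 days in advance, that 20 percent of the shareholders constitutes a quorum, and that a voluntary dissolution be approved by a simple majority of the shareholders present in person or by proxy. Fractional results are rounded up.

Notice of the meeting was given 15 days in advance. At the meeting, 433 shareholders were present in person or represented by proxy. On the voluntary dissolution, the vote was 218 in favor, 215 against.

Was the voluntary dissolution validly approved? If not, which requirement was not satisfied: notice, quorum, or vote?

Notice: 15 days given; 10 required. Satisfied.
Quorum: 20% of 2,162 = 432.40, rounded up to 433; 433 present. Satisfied.
Vote: requires a majority of those present (433); a majority of 433 is 217, so 217 needed; 218 in favor. Satisfied.

Valid — all requirements satisfied.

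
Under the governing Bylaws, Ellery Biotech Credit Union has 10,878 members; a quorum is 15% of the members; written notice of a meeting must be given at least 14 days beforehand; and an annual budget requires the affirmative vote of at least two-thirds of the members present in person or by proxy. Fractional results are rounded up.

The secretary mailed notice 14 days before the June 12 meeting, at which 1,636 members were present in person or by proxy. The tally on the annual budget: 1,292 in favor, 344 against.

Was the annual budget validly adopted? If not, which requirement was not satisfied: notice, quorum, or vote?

Valid — all requirements satisfied.

Notice: 14 days given; 14 required. Satisfied.
Quorum: 15% of 10,878 = 1,631.70, rounded up to 1,632; 1,636 present. Satisfied.
Vote: requires two-thirds of those present (1,636); 2/3 of 1636 = 1090.67, rounded up to 1091, so 1,091 needed; 1,292 in favor. Satisfied.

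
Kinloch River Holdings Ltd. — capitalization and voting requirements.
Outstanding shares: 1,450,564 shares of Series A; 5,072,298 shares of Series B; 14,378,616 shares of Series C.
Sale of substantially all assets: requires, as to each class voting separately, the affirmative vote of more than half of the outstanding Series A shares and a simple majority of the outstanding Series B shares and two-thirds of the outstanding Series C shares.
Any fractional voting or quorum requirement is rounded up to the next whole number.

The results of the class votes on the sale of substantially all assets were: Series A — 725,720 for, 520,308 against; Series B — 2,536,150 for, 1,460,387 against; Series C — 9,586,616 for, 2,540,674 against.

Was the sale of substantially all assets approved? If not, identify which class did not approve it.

Series A: a majority of 1450564 is 725283; 725,283 required, 725,720 in favor — approved.
Series B: a majority of 5072298 is 2536150; 2,536,150 required, 2,536,150 in favor — approved.
Series C: 2/3 of 14378616 = 9585744; 9,585,744 required, 9,586,616 in favor — approved.

Approved — every class gave the required vote.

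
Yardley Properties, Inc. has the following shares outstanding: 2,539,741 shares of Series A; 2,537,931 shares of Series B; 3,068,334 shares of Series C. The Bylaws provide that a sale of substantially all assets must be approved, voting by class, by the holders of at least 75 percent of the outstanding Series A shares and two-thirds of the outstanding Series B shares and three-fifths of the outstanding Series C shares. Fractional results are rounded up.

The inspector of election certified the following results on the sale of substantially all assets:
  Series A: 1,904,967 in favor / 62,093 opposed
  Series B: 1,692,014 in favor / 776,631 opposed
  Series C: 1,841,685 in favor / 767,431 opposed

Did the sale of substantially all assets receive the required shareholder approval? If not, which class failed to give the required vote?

Series A: 3/4 of 2539741 = 1904805.75, rounded up to 1904806; 1,904,806 required, 1,904,967 in favor — approved.
Series B: 2/3 of 2537931 = 1691954; 1,691,954 required, 1,692,014 in favor — approved.
Series C: 3/5 of 3068334 = 1841000.40, rounded up to 1841001; 1,841,001 required, 1,841,685 in favor — approved.

Approved — every class gave the required vote.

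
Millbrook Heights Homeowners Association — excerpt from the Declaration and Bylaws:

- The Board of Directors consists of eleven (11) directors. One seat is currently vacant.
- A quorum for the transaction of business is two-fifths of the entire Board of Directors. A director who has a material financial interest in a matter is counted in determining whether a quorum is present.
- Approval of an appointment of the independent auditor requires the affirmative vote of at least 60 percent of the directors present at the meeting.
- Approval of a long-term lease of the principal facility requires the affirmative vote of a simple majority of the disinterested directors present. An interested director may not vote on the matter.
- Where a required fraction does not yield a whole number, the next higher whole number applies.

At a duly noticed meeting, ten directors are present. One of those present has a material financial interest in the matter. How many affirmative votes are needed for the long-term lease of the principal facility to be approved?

The long-term lease of the principal facility requires a majority of the disinterested directors present (10 − 1 = 9).
A majority of 9 is 5.

5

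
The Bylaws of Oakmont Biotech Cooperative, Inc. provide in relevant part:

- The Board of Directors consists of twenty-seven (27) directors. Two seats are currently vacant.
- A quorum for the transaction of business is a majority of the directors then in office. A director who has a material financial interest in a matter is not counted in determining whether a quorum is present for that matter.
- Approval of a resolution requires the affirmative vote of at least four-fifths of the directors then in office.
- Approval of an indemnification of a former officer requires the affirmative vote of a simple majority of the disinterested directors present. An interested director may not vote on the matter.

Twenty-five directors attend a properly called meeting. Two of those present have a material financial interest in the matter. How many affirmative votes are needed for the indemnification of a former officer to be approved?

12

The indemnification of a former officer requires a majority of the disinterested directors present (25 − 2 = 23).
A majority of 23 is 12.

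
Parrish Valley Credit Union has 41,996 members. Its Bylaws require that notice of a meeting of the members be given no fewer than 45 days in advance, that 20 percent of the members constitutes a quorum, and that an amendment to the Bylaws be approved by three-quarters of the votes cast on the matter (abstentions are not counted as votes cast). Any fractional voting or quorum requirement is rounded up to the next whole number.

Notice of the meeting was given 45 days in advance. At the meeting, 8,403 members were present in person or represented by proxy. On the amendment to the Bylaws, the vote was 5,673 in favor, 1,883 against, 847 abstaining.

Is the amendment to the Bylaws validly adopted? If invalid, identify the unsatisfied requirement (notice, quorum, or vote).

Notice: 45 days given; 45 required. Satisfied.
Quorum: 20% of 41,996 = 8,399.20, rounded up to 8,400; 8,403 present. Satisfied.
Vote: requires three-fourths of the votes cast (8,403 − 847 abstaining = 7,556); 3/4 of 7556 = 5667, so 5,667 needed; 5,673 in favor. Satisfied.

Valid — all requirements satisfied.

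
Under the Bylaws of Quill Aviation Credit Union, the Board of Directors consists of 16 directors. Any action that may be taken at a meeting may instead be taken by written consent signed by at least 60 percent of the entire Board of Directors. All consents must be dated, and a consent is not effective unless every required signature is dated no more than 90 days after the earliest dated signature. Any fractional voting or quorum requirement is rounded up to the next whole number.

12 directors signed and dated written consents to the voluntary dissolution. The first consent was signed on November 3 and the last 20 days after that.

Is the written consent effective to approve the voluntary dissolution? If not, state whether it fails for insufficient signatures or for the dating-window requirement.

Effective — both the signature and dating-window requirements are satisfied.

Signatures required: at least 60 percent of 16 — 3/5 of 16 = 9.60, rounded up to 10, so 10 needed; 12 signed. Sufficient.
Dating window: the latest signature is 20 days after the earliest; the limit is 90 days. Within the window.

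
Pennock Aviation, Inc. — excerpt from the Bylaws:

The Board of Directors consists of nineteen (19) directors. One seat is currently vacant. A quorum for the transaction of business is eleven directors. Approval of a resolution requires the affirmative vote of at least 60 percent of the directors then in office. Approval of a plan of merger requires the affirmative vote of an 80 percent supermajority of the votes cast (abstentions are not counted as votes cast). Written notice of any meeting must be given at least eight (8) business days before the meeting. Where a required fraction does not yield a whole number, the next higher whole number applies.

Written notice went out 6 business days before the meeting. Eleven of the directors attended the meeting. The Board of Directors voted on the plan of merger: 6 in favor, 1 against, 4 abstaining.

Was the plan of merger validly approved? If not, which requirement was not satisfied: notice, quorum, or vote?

Notice: 6 business days given; 8 required (6 < 8). Not satisfied.
Quorum: 11 present; quorum is 11. Satisfied.
Vote: the plan of merger requires four-fifths of the votes cast (11 present − 4 abstaining = 7). 4/5 of 7 = 5.60, rounded up to 6, so 6 affirmative votes are needed; 6 voted in favor. Satisfied.

Invalid — notice requirement not satisfied.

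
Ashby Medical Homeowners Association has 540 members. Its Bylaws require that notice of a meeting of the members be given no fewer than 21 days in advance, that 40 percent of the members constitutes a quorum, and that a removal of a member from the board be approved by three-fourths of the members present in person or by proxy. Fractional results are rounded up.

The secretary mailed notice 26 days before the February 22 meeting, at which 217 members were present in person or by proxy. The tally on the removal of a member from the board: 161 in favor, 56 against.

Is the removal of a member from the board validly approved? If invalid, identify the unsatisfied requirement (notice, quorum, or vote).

Notice: 26 days given; 21 required. Satisfied.
Quorum: 40% of 540 = 216; 217 present. Satisfied.
Vote: requires three-fourths of those present (217); 3/4 of 217 = 162.75, rounded up to 163, so 163 needed; 161 in favor. Not satisfied.

Invalid — vote requirement not satisfied.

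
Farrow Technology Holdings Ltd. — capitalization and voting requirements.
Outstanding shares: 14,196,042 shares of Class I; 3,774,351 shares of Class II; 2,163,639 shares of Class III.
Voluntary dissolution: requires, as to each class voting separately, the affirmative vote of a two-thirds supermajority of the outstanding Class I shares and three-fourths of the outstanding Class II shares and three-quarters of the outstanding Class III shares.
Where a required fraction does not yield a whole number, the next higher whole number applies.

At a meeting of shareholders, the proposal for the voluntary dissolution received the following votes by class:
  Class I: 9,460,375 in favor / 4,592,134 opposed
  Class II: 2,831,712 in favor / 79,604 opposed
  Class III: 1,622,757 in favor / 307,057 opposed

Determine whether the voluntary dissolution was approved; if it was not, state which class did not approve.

Class I: 2/3 of 14196042 = 9464028; 9,464,028 required, 9,460,375 in favor — not approved.
Class II: 3/4 of 3774351 = 2830763.25, rounded up to 2830764; 2,830,764 required, 2,831,712 in favor — approved.
Class III: 3/4 of 2163639 = 1622729.25, rounded up to 1622730; 1,622,730 required, 1,622,757 in favor — approved.

Not approved — the Class I shares did not give the required vote.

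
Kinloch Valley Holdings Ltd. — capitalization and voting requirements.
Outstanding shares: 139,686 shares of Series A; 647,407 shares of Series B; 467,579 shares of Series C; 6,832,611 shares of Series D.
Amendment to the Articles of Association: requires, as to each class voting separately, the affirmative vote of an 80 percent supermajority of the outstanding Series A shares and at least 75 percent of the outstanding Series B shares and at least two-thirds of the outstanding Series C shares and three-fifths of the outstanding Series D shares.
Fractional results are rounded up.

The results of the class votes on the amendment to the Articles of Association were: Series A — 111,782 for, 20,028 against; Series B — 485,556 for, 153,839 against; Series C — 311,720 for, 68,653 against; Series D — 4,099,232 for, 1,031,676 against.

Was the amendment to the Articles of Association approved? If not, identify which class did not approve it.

Series A: 4/5 of 139686 = 111748.80, rounded up to 111749; 111,749 required, 111,782 in favor — approved.
Series B: 3/4 of 647407 = 485555.25, rounded up to 485556; 485,556 required, 485,556 in favor — approved.
Series C: 2/3 of 467579 = 311719.33, rounded up to 311720; 311,720 required, 311,720 in favor — approved.
Series D: 3/5 of 6832611 = 4099566.60, rounded up to 4099567; 4,099,567 required, 4,099,232 in favor — not approved.

Not approved — the Series D shares did not give the required vote.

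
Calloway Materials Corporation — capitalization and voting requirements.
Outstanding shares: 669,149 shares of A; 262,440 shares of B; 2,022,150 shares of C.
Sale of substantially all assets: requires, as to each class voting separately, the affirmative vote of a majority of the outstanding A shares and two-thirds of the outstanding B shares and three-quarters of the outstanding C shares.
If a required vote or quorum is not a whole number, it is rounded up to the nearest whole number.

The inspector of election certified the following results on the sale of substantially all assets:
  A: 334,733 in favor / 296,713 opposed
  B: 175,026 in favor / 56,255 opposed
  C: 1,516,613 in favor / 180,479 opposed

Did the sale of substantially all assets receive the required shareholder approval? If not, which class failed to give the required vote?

Approved — every class gave the required vote.

A: a majority of 669149 is 334575; 334,575 required, 334,733 in favor — approved.
B: 2/3 of 262440 = 174960; 174,960 required, 175,026 in favor — approved.
C: 3/4 of 2022150 = 1516612.50, rounded up to 1516613; 1,516,613 required, 1,516,613 in favor — approved.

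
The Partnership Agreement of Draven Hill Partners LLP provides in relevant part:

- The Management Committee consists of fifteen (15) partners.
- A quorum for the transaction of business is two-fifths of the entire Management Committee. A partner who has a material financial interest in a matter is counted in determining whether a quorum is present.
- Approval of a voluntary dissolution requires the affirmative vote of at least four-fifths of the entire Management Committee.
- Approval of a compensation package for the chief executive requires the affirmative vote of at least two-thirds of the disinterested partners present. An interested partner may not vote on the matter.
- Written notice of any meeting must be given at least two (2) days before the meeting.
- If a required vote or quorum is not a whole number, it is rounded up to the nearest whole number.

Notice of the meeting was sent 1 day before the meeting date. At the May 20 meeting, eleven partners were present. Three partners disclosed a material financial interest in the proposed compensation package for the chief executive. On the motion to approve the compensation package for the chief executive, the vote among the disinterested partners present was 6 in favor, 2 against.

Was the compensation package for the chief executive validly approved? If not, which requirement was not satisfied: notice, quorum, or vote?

Notice: 1 day given; 2 required (1 < 2). Not satisfied.
Quorum: 11 present (interested partners count toward quorum); quorum is 6. Satisfied.
Vote: the compensation package for the chief executive requires two-thirds of the disinterested partners present (11 − 3 = 8). 2/3 of 8 = 5.33, rounded up to 6, so 6 affirmative votes are needed; 6 voted in favor. Satisfied.

Invalid — notice requirement not satisfied.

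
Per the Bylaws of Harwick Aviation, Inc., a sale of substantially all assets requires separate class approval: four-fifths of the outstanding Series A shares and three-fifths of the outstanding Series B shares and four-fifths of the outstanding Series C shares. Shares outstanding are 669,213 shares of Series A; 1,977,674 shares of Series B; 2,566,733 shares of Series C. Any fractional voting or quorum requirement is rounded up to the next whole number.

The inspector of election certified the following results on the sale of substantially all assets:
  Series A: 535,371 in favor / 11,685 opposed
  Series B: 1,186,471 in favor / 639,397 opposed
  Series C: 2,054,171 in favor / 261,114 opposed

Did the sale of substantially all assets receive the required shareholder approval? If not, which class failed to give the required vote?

Series A: 4/5 of 669213 = 535370.40, rounded up to 535371; 535,371 required, 535,371 in favor — approved.
Series B: 3/5 of 1977674 = 1186604.40, rounded up to 1186605; 1,186,605 required, 1,186,471 in favor — not approved.
Series C: 4/5 of 2566733 = 2053386.40, rounded up to 2053387; 2,053,387 required, 2,054,171 in favor — approved.

Not approved — the Series B shares did not give the required vote.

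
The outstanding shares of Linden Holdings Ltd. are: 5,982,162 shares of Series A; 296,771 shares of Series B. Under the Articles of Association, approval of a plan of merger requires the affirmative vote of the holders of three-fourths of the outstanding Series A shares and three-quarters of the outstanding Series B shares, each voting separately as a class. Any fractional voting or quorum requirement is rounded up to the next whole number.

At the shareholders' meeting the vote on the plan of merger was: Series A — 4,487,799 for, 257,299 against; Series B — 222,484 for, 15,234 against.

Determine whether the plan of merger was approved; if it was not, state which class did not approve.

Not approved — the Series B shares did not give the required vote.

Series A: 3/4 of 5982162 = 4486621.50, rounded up to 4486622; 4,486,622 required, 4,487,799 in favor — approved.
Series B: 3/4 of 296771 = 222578.25, rounded up to 222579; 222,579 required, 222,484 in favor — not approved.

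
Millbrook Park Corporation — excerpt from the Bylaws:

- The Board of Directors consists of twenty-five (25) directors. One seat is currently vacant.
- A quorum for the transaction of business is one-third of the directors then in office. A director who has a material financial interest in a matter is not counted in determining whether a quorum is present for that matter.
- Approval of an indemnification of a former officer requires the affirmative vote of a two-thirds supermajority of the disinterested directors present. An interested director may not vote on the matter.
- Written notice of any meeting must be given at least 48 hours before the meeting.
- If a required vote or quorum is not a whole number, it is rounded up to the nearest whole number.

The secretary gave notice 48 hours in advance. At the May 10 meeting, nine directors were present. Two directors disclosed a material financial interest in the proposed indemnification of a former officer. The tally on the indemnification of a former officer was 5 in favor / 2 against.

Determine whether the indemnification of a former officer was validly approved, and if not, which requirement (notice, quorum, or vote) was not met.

Notice: 48 hours given; 48 required (48 ≥ 48). Satisfied.
Quorum: 9 present, but the 2 interested directors do not count, leaving 7. Quorum is 8. Not satisfied.
Vote: the indemnification of a former officer requires two-thirds of the disinterested directors present (9 − 2 = 7). 2/3 of 7 = 4.67, rounded up to 5, so 5 affirmative votes are needed; 5 voted in favor. Satisfied. (Moot — without a quorum no business can be validly transacted.)

Invalid — quorum requirement not satisfied.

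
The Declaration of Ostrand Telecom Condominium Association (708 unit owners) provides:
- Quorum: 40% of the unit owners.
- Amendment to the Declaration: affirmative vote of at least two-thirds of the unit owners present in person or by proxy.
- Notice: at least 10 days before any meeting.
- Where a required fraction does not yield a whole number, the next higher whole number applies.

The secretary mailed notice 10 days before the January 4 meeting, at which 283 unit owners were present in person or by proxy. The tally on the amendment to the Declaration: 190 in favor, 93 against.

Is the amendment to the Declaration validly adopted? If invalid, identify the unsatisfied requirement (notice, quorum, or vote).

Invalid — quorum requirement not satisfied.

Notice: 10 days given; 10 required. Satisfied.
Quorum: 40% of 708 = 283.20, rounded up to 284; 283 present. Not satisfied.
Vote: requires two-thirds of those present (283); 2/3 of 283 = 188.67, rounded up to 189, so 189 needed; 190 in favor. Satisfied.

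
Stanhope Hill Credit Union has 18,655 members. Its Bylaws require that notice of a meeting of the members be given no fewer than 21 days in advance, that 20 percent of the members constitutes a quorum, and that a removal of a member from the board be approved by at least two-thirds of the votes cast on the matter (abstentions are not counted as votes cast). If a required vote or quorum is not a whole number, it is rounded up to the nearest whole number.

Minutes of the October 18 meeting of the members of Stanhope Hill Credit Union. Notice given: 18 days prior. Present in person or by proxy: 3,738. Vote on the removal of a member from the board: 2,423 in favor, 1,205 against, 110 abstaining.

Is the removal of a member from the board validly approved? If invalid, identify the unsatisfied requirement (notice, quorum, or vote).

Invalid — notice requirement not satisfied.

Notice: 18 days given; 21 required. Not satisfied.
Quorum: 20% of 18,655 = 3,731; 3,738 present. Satisfied.
Vote: requires two-thirds of the votes cast (3,738 − 110 abstaining = 3,628); 2/3 of 3628 = 2418.67, rounded up to 2419, so 2,419 needed; 2,423 in favor. Satisfied.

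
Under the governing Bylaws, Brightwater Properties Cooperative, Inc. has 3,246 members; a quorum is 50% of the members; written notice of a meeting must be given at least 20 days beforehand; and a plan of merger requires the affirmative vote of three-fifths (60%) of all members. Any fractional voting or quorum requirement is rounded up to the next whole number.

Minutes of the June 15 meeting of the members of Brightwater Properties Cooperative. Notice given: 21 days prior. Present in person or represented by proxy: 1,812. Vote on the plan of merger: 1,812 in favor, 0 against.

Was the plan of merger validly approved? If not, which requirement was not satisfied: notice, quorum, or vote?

Notice: 21 days given; 20 required. Satisfied.
Quorum: 50% of 3,246 = 1,623; 1,812 present. Satisfied.
Vote: requires three-fifths of all members (3,246); 3/5 of 3246 = 1947.60, rounded up to 1948, so 1,948 needed; 1,812 in favor. Not satisfied.

Invalid — vote requirement not satisfied.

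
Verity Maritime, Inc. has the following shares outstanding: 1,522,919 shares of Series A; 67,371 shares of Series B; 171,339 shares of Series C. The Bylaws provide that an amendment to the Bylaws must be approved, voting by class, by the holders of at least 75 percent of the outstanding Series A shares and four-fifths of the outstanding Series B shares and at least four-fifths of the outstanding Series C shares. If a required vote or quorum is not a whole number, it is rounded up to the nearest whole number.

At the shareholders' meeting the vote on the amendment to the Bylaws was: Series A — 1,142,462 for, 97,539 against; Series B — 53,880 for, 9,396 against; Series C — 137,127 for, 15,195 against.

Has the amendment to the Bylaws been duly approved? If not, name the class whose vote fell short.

Series A: 3/4 of 1522919 = 1142189.25, rounded up to 1142190; 1,142,190 required, 1,142,462 in favor — approved.
Series B: 4/5 of 67371 = 53896.80, rounded up to 53897; 53,897 required, 53,880 in favor — not approved.
Series C: 4/5 of 171339 = 137071.20, rounded up to 137072; 137,072 required, 137,127 in favor — approved.

Not approved — the Series B shares did not give the required vote.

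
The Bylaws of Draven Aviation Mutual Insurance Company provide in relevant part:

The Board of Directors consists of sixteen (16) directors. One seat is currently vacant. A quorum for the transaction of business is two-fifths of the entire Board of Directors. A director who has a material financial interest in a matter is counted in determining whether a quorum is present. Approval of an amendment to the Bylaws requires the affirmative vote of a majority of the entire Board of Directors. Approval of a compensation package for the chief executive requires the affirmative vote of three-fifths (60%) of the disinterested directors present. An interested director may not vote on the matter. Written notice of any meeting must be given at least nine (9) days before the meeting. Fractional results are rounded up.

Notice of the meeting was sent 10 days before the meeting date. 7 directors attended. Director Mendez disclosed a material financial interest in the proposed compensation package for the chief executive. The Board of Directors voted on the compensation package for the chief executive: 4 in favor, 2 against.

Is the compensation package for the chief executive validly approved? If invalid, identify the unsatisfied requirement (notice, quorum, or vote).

Valid — all requirements satisfied.

Notice: 10 days given; 9 required (10 ≥ 9). Satisfied.
Quorum: 7 present (interested directors count toward quorum); quorum is 7. Satisfied.
Vote: the compensation package for the chief executive requires three-fifths of the disinterested directors present (7 − 1 = 6). 3/5 of 6 = 3.60, rounded up to 4, so 4 affirmative votes are needed; 4 voted in favor. Satisfied.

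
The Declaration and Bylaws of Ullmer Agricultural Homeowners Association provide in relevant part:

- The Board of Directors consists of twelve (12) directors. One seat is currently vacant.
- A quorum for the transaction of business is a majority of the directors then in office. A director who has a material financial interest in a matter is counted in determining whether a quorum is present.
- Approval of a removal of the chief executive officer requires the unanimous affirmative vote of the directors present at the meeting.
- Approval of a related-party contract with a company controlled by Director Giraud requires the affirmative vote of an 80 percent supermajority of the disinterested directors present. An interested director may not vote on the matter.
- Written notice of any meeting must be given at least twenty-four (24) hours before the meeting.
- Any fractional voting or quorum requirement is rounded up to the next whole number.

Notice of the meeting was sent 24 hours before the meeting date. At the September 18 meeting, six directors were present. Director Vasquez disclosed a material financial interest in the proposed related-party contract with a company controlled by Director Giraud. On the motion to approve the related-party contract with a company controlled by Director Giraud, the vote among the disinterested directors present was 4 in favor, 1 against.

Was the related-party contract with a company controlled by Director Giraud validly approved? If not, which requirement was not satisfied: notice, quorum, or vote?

Notice: 24 hours given; 24 required (24 ≥ 24). Satisfied.
Quorum: 6 present (interested directors count toward quorum); quorum is 6. Satisfied.
Vote: the related-party contract with a company controlled by Director Giraud requires four-fifths of the disinterested directors present (6 − 1 = 5). 4/5 of 5 = 4, so 4 affirmative votes are needed; 4 voted in favor. Satisfied.

Valid — all requirements satisfied.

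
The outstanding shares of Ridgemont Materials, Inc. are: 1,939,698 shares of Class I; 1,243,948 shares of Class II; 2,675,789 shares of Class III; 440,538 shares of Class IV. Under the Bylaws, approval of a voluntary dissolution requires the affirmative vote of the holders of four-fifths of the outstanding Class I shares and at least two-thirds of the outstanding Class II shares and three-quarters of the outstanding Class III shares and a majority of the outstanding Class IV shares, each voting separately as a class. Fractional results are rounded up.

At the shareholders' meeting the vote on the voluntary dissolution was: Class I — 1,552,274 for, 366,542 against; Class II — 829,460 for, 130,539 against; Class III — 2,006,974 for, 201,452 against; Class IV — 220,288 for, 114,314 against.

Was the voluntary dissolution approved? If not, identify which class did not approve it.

Class I: 4/5 of 1939698 = 1551758.40, rounded up to 1551759; 1,551,759 required, 1,552,274 in favor — approved.
Class II: 2/3 of 1243948 = 829298.67, rounded up to 829299; 829,299 required, 829,460 in favor — approved.
Class III: 3/4 of 2675789 = 2006841.75, rounded up to 2006842; 2,006,842 required, 2,006,974 in favor — approved.
Class IV: a majority of 440538 is 220270; 220,270 required, 220,288 in favor — approved.

Approved — every class gave the required vote.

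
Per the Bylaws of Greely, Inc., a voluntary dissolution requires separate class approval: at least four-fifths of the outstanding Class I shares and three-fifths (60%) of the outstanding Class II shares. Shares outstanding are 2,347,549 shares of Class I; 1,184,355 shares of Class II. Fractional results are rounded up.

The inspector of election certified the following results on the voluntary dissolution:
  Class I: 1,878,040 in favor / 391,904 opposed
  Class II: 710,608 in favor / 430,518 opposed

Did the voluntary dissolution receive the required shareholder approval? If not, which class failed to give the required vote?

Class I: 4/5 of 2347549 = 1878039.20, rounded up to 1878040; 1,878,040 required, 1,878,040 in favor — approved.
Class II: 3/5 of 1184355 = 710613; 710,613 required, 710,608 in favor — not approved.

Not approved — the Class II shares did not give the required vote.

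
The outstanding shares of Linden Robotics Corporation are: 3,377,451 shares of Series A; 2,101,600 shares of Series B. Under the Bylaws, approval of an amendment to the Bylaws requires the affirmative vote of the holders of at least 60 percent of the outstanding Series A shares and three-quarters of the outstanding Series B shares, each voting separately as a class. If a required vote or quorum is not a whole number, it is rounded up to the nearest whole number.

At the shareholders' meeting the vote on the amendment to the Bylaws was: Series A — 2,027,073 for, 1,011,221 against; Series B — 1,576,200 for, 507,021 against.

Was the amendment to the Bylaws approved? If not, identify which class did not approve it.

Approved — every class gave the required vote.

Series A: 3/5 of 3377451 = 2026470.60, rounded up to 2026471; 2,026,471 required, 2,027,073 in favor — approved.
Series B: 3/4 of 2101600 = 1576200; 1,576,200 required, 1,576,200 in favor — approved.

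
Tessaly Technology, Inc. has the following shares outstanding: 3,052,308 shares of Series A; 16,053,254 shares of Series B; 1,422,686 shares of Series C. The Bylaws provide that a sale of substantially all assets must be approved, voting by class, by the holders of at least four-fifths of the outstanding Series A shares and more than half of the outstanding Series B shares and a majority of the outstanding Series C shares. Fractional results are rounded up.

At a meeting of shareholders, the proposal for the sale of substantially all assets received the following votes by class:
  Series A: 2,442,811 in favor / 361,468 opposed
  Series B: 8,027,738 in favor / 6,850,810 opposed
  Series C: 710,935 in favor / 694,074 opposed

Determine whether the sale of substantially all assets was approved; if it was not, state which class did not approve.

Not approved — the Series C shares did not give the required vote.

Series A: 4/5 of 3052308 = 2441846.40, rounded up to 2441847; 2,441,847 required, 2,442,811 in favor — approved.
Series B: a majority of 16053254 is 8026628; 8,026,628 required, 8,027,738 in favor — approved.
Series C: a majority of 1422686 is 711344; 711,344 required, 710,935 in favor — not approved.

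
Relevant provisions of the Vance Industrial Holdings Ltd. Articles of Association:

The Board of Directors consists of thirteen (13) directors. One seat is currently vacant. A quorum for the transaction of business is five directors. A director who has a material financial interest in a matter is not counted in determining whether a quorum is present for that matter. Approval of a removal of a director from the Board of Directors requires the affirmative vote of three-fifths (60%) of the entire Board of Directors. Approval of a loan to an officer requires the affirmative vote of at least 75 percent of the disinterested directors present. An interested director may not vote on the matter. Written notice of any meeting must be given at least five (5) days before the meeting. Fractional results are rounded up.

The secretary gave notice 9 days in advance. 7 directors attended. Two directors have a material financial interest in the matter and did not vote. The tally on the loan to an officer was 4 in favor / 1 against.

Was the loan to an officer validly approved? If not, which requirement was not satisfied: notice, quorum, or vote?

Notice: 9 days given; 5 required (9 ≥ 5). Satisfied.
Quorum: 7 present, but the 2 interested directors do not count, leaving 5. Quorum is 5. Satisfied.
Vote: the loan to an officer requires three-fourths of the disinterested directors present (7 − 2 = 5). 3/4 of 5 = 3.75, rounded up to 4, so 4 affirmative votes are needed; 4 voted in favor. Satisfied.

Valid — all requirements satisfied.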